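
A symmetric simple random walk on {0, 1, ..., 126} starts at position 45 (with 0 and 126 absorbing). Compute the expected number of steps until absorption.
E[τ | X_0 = 45] = 3645

Let v_k = E[τ | X_0 = k]. Boundary: v_0 = v_126 = 0. Recurrence: v_k = 1 + (v_{k-1} + v_{k+1})/2 for 1 ≤ k ≤ 125. The particular solution to v_k − (v_{k-1} + v_{k+1})/2 = 1 is v_k = −k^2. Adding homogeneous solution A + B k and matching boundaries gives v_k = k (126 − k). Substituting k = 45: v_45 = 45 · 81 = 3645.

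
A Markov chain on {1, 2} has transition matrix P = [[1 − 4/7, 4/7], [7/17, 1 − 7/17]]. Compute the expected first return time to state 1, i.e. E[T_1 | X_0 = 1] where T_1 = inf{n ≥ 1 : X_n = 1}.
E[T_1 | X_0 = 1] = 1/π_1 = 117/49

For an irreducible recurrent Markov chain with stationary distribution π, E[T_i | X_0 = i] = 1/π_i (Kac's formula). Here π_1 = (7/17)/(4/7 + 7/17) = (7/17)/(117/119) = 49/117, so E[T_1 | X_0 = 1] = 1/π_1 = (4/7 + 7/17)/(7/17) = (117/119)/(7/17) = 117/49.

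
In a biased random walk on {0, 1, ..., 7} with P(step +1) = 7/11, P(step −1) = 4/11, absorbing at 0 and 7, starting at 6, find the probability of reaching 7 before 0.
P(hit 7 before 0) = (1 − (4/7)^6) / (1 − (4/7)^7) = 264957/269053

Let u_k denote P(reach 7 before 0 | start at k). Boundary: u_0 = 0, u_7 = 1. Recurrence: u_k = 7/11·u_{k+1} + 4/11·u_{k-1} for 1 ≤ k ≤ 6. Try u_k = A + B·r^k with r = q/p = (4/11)/(7/11) = 4/7. Substitution satisfies the recurrence; boundary conditions give:
  u_k = (1 − r^k) / (1 − r^N) = (1 − (4/7)^6) / (1 − (4/7)^7) = 264957/269053.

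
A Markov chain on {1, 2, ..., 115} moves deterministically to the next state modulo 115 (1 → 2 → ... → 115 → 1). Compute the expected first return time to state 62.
E[T_62 | X_0 = 62] = 115

The chain cycles deterministically, so starting at state 62 it returns in exactly 115 steps. Equivalently, the stationary distribution is uniform π_j = 1/115 for every state j, so by Kac's formula E[T_62] = 1/π_62 = 115.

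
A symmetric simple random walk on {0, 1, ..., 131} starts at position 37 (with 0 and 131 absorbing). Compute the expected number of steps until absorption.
E[τ | X_0 = 37] = 3478

Let v_k = E[τ | X_0 = k]. Boundary: v_0 = v_131 = 0. Recurrence: v_k = 1 + (v_{k-1} + v_{k+1})/2 for 1 ≤ k ≤ 130. The particular solution to v_k − (v_{k-1} + v_{k+1})/2 = 1 is v_k = −k^2. Adding homogeneous solution A + B k and matching boundaries gives v_k = k (131 − k). Substituting k = 37: v_37 = 37 · 94 = 3478.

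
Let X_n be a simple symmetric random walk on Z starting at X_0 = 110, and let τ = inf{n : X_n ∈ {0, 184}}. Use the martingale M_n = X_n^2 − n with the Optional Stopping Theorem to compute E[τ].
E[τ] = 8140

M_n = X_n^2 − n is a martingale (since E[X_{n+1}^2 | F_n] = X_n^2 + 1). By OST (τ has finite mean in a bounded region), E[M_τ] = E[M_0] = X_0^2 − 0 = 110^2 = 12100. Also E[M_τ] = E[X_τ^2] − E[τ]. The walk exits at 0 or 184, with P(hit 184 first) = 110/184, so E[X_τ^2] = 184^2 · 110/184 + 0 = 20240. Thus E[τ] = E[X_τ^2] − E[M_τ] = 20240 − 12100 = 8140 = 110(184 − 110) = 8140.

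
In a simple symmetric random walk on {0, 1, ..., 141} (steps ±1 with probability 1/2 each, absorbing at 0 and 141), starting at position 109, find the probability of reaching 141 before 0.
P(hit 141 before 0) = 109/141

Let u_k = P(hit 141 before 0 | start at k). Then u_0 = 0, u_141 = 1, and u_k = u_{k-1}/2 + u_{k+1}/2 for 1 ≤ k ≤ 140. This harmonic recurrence is solved by u_k = k/141, giving u_109 = 109/141.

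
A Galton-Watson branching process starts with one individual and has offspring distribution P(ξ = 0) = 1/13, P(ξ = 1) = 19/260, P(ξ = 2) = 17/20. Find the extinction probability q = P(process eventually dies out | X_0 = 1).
q = 20/221

The pgf is f(s) = 1/13 + 19/260·s + 17/20·s². The extinction probability q is the smallest fixed point of f in [0, 1]. Setting s = f(s):
  17/20·s² + (19/260 − 1)·s + 1/13 = 0
  17/20·s² − (1/13 + 17/20)·s + 1/13 = 0
which factors as (s − 1)·(17/20·s − 1/13) = 0, giving roots s = 1 and s = (1/13)/(17/20) = 20/221.
Mean offspring μ = 19/260 + 2·17/20 = 461/260 > 1 (supercritical), so q < 1. The extinction probability is the smaller root: q = (1/13)/(17/20) = 20/221.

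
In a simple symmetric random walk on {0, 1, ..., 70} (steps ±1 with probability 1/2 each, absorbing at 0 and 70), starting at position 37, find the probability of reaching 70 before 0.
P(hit 70 before 0) = 37/70

Let u_k = P(hit 70 before 0 | start at k). Then u_0 = 0, u_70 = 1, and u_k = u_{k-1}/2 + u_{k+1}/2 for 1 ≤ k ≤ 69. This harmonic recurrence is solved by u_k = k/70, giving u_37 = 37/70.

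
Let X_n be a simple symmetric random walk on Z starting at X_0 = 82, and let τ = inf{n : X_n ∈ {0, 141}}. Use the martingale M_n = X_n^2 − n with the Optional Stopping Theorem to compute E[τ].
E[τ] = 4838

M_n = X_n^2 − n is a martingale (since E[X_{n+1}^2 | F_n] = X_n^2 + 1). By OST (τ has finite mean in a bounded region), E[M_τ] = E[M_0] = X_0^2 − 0 = 82^2 = 6724. Also E[M_τ] = E[X_τ^2] − E[τ]. The walk exits at 0 or 141, with P(hit 141 first) = 82/141, so E[X_τ^2] = 141^2 · 82/141 + 0 = 11562. Thus E[τ] = E[X_τ^2] − E[M_τ] = 11562 − 6724 = 4838 = 82(141 − 82) = 4838.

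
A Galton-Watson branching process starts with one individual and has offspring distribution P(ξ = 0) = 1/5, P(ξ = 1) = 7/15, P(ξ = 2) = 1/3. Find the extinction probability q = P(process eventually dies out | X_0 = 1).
q = 3/5

The pgf is f(s) = 1/5 + 7/15·s + 1/3·s². The extinction probability q is the smallest fixed point of f in [0, 1]. Setting s = f(s):
  1/3·s² + (7/15 − 1)·s + 1/5 = 0
  1/3·s² − (1/5 + 1/3)·s + 1/5 = 0
which factors as (s − 1)·(1/3·s − 1/5) = 0, giving roots s = 1 and s = (1/5)/(1/3) = 3/5.
Mean offspring μ = 7/15 + 2·1/3 = 17/15 > 1 (supercritical), so q < 1. The extinction probability is the smaller root: q = (1/5)/(1/3) = 3/5.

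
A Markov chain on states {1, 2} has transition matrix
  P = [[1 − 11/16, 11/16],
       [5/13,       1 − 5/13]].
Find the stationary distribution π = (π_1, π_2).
π_1 = 80/223, π_2 = 143/223

Solve πP = π with π_1 + π_2 = 1. From πP = π: π_1 · (1 − 11/16) + π_2 · 5/13 = π_1 ⇒ π_2 · 5/13 = π_1 · 11/16 ⇒ π_2/π_1 = (11/16)/(5/13) = 143/80. Together with π_1 + π_2 = 1:
  π_1 = (5/13)/(11/16 + 5/13) = (5/13)/(223/208) = 80/223,
  π_2 = (11/16)/(11/16 + 5/13) = (11/16)/(223/208) = 143/223.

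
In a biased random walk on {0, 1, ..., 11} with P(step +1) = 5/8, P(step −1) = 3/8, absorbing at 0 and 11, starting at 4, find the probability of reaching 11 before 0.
P(hit 11 before 0) = (1 − (3/5)^4) / (1 − (3/5)^11) = 21250000/24325489

Let u_k denote P(reach 11 before 0 | start at k). Boundary: u_0 = 0, u_11 = 1. Recurrence: u_k = 5/8·u_{k+1} + 3/8·u_{k-1} for 1 ≤ k ≤ 10. Try u_k = A + B·r^k with r = q/p = (3/8)/(5/8) = 3/5. Substitution satisfies the recurrence; boundary conditions give:
  u_k = (1 − r^k) / (1 − r^N) = (1 − (3/5)^4) / (1 − (3/5)^11) = 21250000/24325489.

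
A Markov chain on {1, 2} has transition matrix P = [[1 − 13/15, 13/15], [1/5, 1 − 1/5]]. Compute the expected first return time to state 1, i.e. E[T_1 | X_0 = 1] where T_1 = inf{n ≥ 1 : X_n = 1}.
E[T_1 | X_0 = 1] = 1/π_1 = 16/3

For an irreducible recurrent Markov chain with stationary distribution π, E[T_i | X_0 = i] = 1/π_i (Kac's formula). Here π_1 = (1/5)/(13/15 + 1/5) = (1/5)/(16/15) = 3/16, so E[T_1 | X_0 = 1] = 1/π_1 = (13/15 + 1/5)/(1/5) = (16/15)/(1/5) = 16/3.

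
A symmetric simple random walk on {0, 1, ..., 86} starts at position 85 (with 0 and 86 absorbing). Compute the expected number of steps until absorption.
E[τ | X_0 = 85] = 85

Let v_k = E[τ | X_0 = k]. Boundary: v_0 = v_86 = 0. Recurrence: v_k = 1 + (v_{k-1} + v_{k+1})/2 for 1 ≤ k ≤ 85. The particular solution to v_k − (v_{k-1} + v_{k+1})/2 = 1 is v_k = −k^2. Adding homogeneous solution A + B k and matching boundaries gives v_k = k (86 − k). Substituting k = 85: v_85 = 85 · 1 = 85.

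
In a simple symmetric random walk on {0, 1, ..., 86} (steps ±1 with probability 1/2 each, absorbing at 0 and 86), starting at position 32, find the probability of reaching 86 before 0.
P(hit 86 before 0) = 32/86 = 16/43

Let u_k = P(hit 86 before 0 | start at k). Then u_0 = 0, u_86 = 1, and u_k = u_{k-1}/2 + u_{k+1}/2 for 1 ≤ k ≤ 85. This harmonic recurrence is solved by u_k = k/86, giving u_32 = 32/86 = 16/43.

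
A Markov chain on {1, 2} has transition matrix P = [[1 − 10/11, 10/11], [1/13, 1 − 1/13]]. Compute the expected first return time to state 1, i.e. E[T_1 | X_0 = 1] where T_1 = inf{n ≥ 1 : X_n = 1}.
E[T_1 | X_0 = 1] = 1/π_1 = 141/11

For an irreducible recurrent Markov chain with stationary distribution π, E[T_i | X_0 = i] = 1/π_i (Kac's formula). Here π_1 = (1/13)/(10/11 + 1/13) = (1/13)/(141/143) = 11/141, so E[T_1 | X_0 = 1] = 1/π_1 = (10/11 + 1/13)/(1/13) = (141/143)/(1/13) = 141/11.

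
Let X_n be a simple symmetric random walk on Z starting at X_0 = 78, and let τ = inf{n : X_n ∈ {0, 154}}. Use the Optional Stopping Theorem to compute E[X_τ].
E[X_τ] = 78

X_n is a martingale and τ is a bounded-mean stopping time (indeed τ is finite a.s. with bounded expectation since the walk is in a bounded region). By the OST, E[X_τ] = E[X_0] = 78. Equivalently: E[X_τ] = 154 · P(hit 154 first) + 0 · P(hit 0 first) = 154 · (78/154) = 78.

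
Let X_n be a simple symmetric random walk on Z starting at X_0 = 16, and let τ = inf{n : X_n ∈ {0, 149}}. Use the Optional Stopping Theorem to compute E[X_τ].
E[X_τ] = 16

X_n is a martingale and τ is a bounded-mean stopping time (indeed τ is finite a.s. with bounded expectation since the walk is in a bounded region). By the OST, E[X_τ] = E[X_0] = 16. Equivalently: E[X_τ] = 149 · P(hit 149 first) + 0 · P(hit 0 first) = 149 · (16/149) = 16.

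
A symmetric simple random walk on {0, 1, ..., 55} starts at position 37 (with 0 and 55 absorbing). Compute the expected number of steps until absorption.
E[τ | X_0 = 37] = 666

Let v_k = E[τ | X_0 = k]. Boundary: v_0 = v_55 = 0. Recurrence: v_k = 1 + (v_{k-1} + v_{k+1})/2 for 1 ≤ k ≤ 54. The particular solution to v_k − (v_{k-1} + v_{k+1})/2 = 1 is v_k = −k^2. Adding homogeneous solution A + B k and matching boundaries gives v_k = k (55 − k). Substituting k = 37: v_37 = 37 · 18 = 666.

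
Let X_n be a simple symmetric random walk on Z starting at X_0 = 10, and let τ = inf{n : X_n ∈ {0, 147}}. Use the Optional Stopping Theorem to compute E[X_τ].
E[X_τ] = 10

X_n is a martingale and τ is a bounded-mean stopping time (indeed τ is finite a.s. with bounded expectation since the walk is in a bounded region). By the OST, E[X_τ] = E[X_0] = 10. Equivalently: E[X_τ] = 147 · P(hit 147 first) + 0 · P(hit 0 first) = 147 · (10/147) = 10.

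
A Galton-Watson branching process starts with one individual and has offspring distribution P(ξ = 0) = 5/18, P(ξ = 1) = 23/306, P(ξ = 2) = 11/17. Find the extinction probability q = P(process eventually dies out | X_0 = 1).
q = 85/198

The pgf is f(s) = 5/18 + 23/306·s + 11/17·s². The extinction probability q is the smallest fixed point of f in [0, 1]. Setting s = f(s):
  11/17·s² + (23/306 − 1)·s + 5/18 = 0
  11/17·s² − (5/18 + 11/17)·s + 5/18 = 0
which factors as (s − 1)·(11/17·s − 5/18) = 0, giving roots s = 1 and s = (5/18)/(11/17) = 85/198.
Mean offspring μ = 23/306 + 2·11/17 = 419/306 > 1 (supercritical), so q < 1. The extinction probability is the smaller root: q = (5/18)/(11/17) = 85/198.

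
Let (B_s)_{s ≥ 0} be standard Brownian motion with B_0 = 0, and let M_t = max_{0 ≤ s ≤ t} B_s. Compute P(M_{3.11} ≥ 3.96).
P(M_{3.11} ≥ 3.96) = 2·P(B_{3.11} ≥ 3.96) = 2(1 − Φ(3.96/√3.11)) ≈ 0.0247

By the reflection principle for Brownian motion, P(M_t ≥ a) = 2 · P(B_t ≥ a) for a ≥ 0. Since B_t ~ N(0, t), P(B_t ≥ 3.96) = 1 − Φ(3.96/√t) = 1 − Φ(3.96/√3.11) = 1 − Φ(2.2455). So
  P(M_{3.11} ≥ 3.96) = 2(1 − Φ(2.2455)) ≈ 0.0247.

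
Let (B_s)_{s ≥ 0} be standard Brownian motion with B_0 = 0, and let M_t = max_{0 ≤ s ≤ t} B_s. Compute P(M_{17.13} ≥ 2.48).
P(M_{17.13} ≥ 2.48) = 2·P(B_{17.13} ≥ 2.48) = 2(1 − Φ(2.48/√17.13)) ≈ 0.5490

By the reflection principle for Brownian motion, P(M_t ≥ a) = 2 · P(B_t ≥ a) for a ≥ 0. Since B_t ~ N(0, t), P(B_t ≥ 2.48) = 1 − Φ(2.48/√t) = 1 − Φ(2.48/√17.13) = 1 − Φ(0.5992). So
  P(M_{17.13} ≥ 2.48) = 2(1 − Φ(0.5992)) ≈ 0.5490.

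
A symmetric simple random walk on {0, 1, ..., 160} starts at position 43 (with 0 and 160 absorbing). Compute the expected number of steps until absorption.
E[τ | X_0 = 43] = 5031

Let v_k = E[τ | X_0 = k]. Boundary: v_0 = v_160 = 0. Recurrence: v_k = 1 + (v_{k-1} + v_{k+1})/2 for 1 ≤ k ≤ 159. The particular solution to v_k − (v_{k-1} + v_{k+1})/2 = 1 is v_k = −k^2. Adding homogeneous solution A + B k and matching boundaries gives v_k = k (160 − k). Substituting k = 43: v_43 = 43 · 117 = 5031.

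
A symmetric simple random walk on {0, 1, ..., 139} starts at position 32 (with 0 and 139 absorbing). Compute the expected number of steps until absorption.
E[τ | X_0 = 32] = 3424

Let v_k = E[τ | X_0 = k]. Boundary: v_0 = v_139 = 0. Recurrence: v_k = 1 + (v_{k-1} + v_{k+1})/2 for 1 ≤ k ≤ 138. The particular solution to v_k − (v_{k-1} + v_{k+1})/2 = 1 is v_k = −k^2. Adding homogeneous solution A + B k and matching boundaries gives v_k = k (139 − k). Substituting k = 32: v_32 = 32 · 107 = 3424.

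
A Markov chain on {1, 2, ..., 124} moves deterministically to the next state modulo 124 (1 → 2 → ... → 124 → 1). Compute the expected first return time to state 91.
E[T_91 | X_0 = 91] = 124

The chain cycles deterministically, so starting at state 91 it returns in exactly 124 steps. Equivalently, the stationary distribution is uniform π_j = 1/124 for every state j, so by Kac's formula E[T_91] = 1/π_91 = 124.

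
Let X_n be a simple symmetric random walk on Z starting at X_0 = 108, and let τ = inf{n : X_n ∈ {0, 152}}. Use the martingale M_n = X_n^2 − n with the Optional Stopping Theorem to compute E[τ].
E[τ] = 4752

M_n = X_n^2 − n is a martingale (since E[X_{n+1}^2 | F_n] = X_n^2 + 1). By OST (τ has finite mean in a bounded region), E[M_τ] = E[M_0] = X_0^2 − 0 = 108^2 = 11664. Also E[M_τ] = E[X_τ^2] − E[τ]. The walk exits at 0 or 152, with P(hit 152 first) = 108/152, so E[X_τ^2] = 152^2 · 108/152 + 0 = 16416. Thus E[τ] = E[X_τ^2] − E[M_τ] = 16416 − 11664 = 4752 = 108(152 − 108) = 4752.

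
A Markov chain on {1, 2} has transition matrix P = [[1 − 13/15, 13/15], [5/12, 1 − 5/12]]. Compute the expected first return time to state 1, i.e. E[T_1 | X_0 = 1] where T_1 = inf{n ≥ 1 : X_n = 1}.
E[T_1 | X_0 = 1] = 1/π_1 = 77/25

For an irreducible recurrent Markov chain with stationary distribution π, E[T_i | X_0 = i] = 1/π_i (Kac's formula). Here π_1 = (5/12)/(13/15 + 5/12) = (5/12)/(77/60) = 25/77, so E[T_1 | X_0 = 1] = 1/π_1 = (13/15 + 5/12)/(5/12) = (77/60)/(5/12) = 77/25.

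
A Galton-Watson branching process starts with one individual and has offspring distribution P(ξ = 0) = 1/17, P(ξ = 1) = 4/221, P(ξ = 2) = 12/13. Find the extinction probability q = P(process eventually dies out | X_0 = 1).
q = 13/204

The pgf is f(s) = 1/17 + 4/221·s + 12/13·s². The extinction probability q is the smallest fixed point of f in [0, 1]. Setting s = f(s):
  12/13·s² + (4/221 − 1)·s + 1/17 = 0
  12/13·s² − (1/17 + 12/13)·s + 1/17 = 0
which factors as (s − 1)·(12/13·s − 1/17) = 0, giving roots s = 1 and s = (1/17)/(12/13) = 13/204.
Mean offspring μ = 4/221 + 2·12/13 = 412/221 > 1 (supercritical), so q < 1. The extinction probability is the smaller root: q = (1/17)/(12/13) = 13/204.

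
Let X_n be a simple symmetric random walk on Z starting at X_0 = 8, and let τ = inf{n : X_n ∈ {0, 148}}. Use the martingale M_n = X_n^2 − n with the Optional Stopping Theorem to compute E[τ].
E[τ] = 1120

M_n = X_n^2 − n is a martingale (since E[X_{n+1}^2 | F_n] = X_n^2 + 1). By OST (τ has finite mean in a bounded region), E[M_τ] = E[M_0] = X_0^2 − 0 = 8^2 = 64. Also E[M_τ] = E[X_τ^2] − E[τ]. The walk exits at 0 or 148, with P(hit 148 first) = 8/148, so E[X_τ^2] = 148^2 · 8/148 + 0 = 1184. Thus E[τ] = E[X_τ^2] − E[M_τ] = 1184 − 64 = 1120 = 8(148 − 8) = 1120.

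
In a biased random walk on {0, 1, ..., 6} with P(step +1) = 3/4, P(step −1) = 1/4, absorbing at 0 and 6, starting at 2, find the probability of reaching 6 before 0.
P(hit 6 before 0) = (1 − (1/3)^2) / (1 − (1/3)^6) = 81/91

Let u_k denote P(reach 6 before 0 | start at k). Boundary: u_0 = 0, u_6 = 1. Recurrence: u_k = 3/4·u_{k+1} + 1/4·u_{k-1} for 1 ≤ k ≤ 5. Try u_k = A + B·r^k with r = q/p = (1/4)/(3/4) = 1/3. Substitution satisfies the recurrence; boundary conditions give:
  u_k = (1 − r^k) / (1 − r^N) = (1 − (1/3)^2) / (1 − (1/3)^6) = 81/91.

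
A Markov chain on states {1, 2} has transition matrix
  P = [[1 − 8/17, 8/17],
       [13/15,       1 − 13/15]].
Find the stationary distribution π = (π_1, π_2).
π_1 = 221/341, π_2 = 120/341

Solve πP = π with π_1 + π_2 = 1. From πP = π: π_1 · (1 − 8/17) + π_2 · 13/15 = π_1 ⇒ π_2 · 13/15 = π_1 · 8/17 ⇒ π_2/π_1 = (8/17)/(13/15) = 120/221. Together with π_1 + π_2 = 1:
  π_1 = (13/15)/(8/17 + 13/15) = (13/15)/(341/255) = 221/341,
  π_2 = (8/17)/(8/17 + 13/15) = (8/17)/(341/255) = 120/341.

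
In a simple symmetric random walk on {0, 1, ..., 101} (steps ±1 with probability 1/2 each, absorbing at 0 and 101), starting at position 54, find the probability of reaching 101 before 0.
P(hit 101 before 0) = 54/101

Let u_k = P(hit 101 before 0 | start at k). Then u_0 = 0, u_101 = 1, and u_k = u_{k-1}/2 + u_{k+1}/2 for 1 ≤ k ≤ 100. This harmonic recurrence is solved by u_k = k/101, giving u_54 = 54/101.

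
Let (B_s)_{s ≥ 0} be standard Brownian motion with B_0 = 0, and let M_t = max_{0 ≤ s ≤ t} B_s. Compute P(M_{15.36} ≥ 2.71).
P(M_{15.36} ≥ 2.71) = 2·P(B_{15.36} ≥ 2.71) = 2(1 − Φ(2.71/√15.36)) ≈ 0.4893

By the reflection principle for Brownian motion, P(M_t ≥ a) = 2 · P(B_t ≥ a) for a ≥ 0. Since B_t ~ N(0, t), P(B_t ≥ 2.71) = 1 − Φ(2.71/√t) = 1 − Φ(2.71/√15.36) = 1 − Φ(0.6915). So
  P(M_{15.36} ≥ 2.71) = 2(1 − Φ(0.6915)) ≈ 0.4893.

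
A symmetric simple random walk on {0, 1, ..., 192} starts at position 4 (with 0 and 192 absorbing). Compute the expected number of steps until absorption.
E[τ | X_0 = 4] = 752

Let v_k = E[τ | X_0 = k]. Boundary: v_0 = v_192 = 0. Recurrence: v_k = 1 + (v_{k-1} + v_{k+1})/2 for 1 ≤ k ≤ 191. The particular solution to v_k − (v_{k-1} + v_{k+1})/2 = 1 is v_k = −k^2. Adding homogeneous solution A + B k and matching boundaries gives v_k = k (192 − k). Substituting k = 4: v_4 = 4 · 188 = 752.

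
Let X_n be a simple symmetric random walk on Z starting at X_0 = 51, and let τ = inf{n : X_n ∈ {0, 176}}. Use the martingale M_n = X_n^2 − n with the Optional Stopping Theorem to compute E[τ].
E[τ] = 6375

M_n = X_n^2 − n is a martingale (since E[X_{n+1}^2 | F_n] = X_n^2 + 1). By OST (τ has finite mean in a bounded region), E[M_τ] = E[M_0] = X_0^2 − 0 = 51^2 = 2601. Also E[M_τ] = E[X_τ^2] − E[τ]. The walk exits at 0 or 176, with P(hit 176 first) = 51/176, so E[X_τ^2] = 176^2 · 51/176 + 0 = 8976. Thus E[τ] = E[X_τ^2] − E[M_τ] = 8976 − 2601 = 6375 = 51(176 − 51) = 6375.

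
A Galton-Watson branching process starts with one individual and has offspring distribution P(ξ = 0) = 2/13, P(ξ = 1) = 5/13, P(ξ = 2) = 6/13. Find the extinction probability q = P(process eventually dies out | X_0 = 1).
q = 1/3

The pgf is f(s) = 2/13 + 5/13·s + 6/13·s². The extinction probability q is the smallest fixed point of f in [0, 1]. Setting s = f(s):
  6/13·s² + (5/13 − 1)·s + 2/13 = 0
  6/13·s² − (2/13 + 6/13)·s + 2/13 = 0
which factors as (s − 1)·(6/13·s − 2/13) = 0, giving roots s = 1 and s = (2/13)/(6/13) = 1/3.
Mean offspring μ = 5/13 + 2·6/13 = 17/13 > 1 (supercritical), so q < 1. The extinction probability is the smaller root: q = (2/13)/(6/13) = 1/3.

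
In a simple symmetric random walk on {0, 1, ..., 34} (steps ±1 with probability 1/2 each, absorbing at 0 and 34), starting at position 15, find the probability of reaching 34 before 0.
P(hit 34 before 0) = 15/34

Let u_k = P(hit 34 before 0 | start at k). Then u_0 = 0, u_34 = 1, and u_k = u_{k-1}/2 + u_{k+1}/2 for 1 ≤ k ≤ 33. This harmonic recurrence is solved by u_k = k/34, giving u_15 = 15/34.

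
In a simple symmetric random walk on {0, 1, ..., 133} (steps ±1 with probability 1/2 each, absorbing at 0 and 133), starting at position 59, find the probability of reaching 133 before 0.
P(hit 133 before 0) = 59/133

Let u_k = P(hit 133 before 0 | start at k). Then u_0 = 0, u_133 = 1, and u_k = u_{k-1}/2 + u_{k+1}/2 for 1 ≤ k ≤ 132. This harmonic recurrence is solved by u_k = k/133, giving u_59 = 59/133.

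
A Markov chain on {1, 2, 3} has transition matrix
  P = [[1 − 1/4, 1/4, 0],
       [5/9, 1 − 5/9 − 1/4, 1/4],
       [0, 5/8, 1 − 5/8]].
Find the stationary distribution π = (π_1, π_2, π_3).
π = (100/163, 45/163, 18/163)

This is a birth-death chain on three states, which satisfies detailed balance: π_1 · P_{12} = π_2 · P_{21} and π_2 · P_{23} = π_3 · P_{32}.
From π_1 · 1/4 = π_2 · 5/9: π_2/π_1 = (1/4)/(5/9) = 9/20.
From π_2 · 1/4 = π_3 · 5/8: π_3/π_2 = (1/4)/(5/8) = 2/5.
Take π_1 proportional to 1; then unnormalized π = (1, 9/20, 9/50). Normalize by dividing by the sum 163/100:
  π = (100/163, 45/163, 18/163).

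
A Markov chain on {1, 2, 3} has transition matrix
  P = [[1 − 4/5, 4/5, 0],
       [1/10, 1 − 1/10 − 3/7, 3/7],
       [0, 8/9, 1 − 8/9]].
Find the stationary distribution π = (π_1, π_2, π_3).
π = (7/90, 28/45, 3/10)

This is a birth-death chain on three states, which satisfies detailed balance: π_1 · P_{12} = π_2 · P_{21} and π_2 · P_{23} = π_3 · P_{32}.
From π_1 · 4/5 = π_2 · 1/10: π_2/π_1 = (4/5)/(1/10) = 8.
From π_2 · 3/7 = π_3 · 8/9: π_3/π_2 = (3/7)/(8/9) = 27/56.
Take π_1 proportional to 1; then unnormalized π = (1, 8, 27/7). Normalize by dividing by the sum 90/7:
  π = (7/90, 28/45, 3/10).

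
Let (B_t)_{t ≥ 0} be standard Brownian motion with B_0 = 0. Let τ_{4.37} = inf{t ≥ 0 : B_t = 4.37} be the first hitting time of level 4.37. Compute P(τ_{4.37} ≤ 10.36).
P(τ_{4.37} ≤ 10.36) = 2(1 − Φ(4.37/√10.36)) = 2(1 − Φ(1.3577)) ≈ 0.1746

By the reflection principle for standard BM, P(τ_b ≤ t) = 2 · P(B_t ≥ b). Since B_t ~ N(0, t), P(B_t ≥ 4.37) = 1 − Φ(4.37/√t) = 1 − Φ(4.37/√10.36) = 1 − Φ(1.3577) ≈ 0.08728. Doubling: P(τ_{4.37} ≤ 10.36) ≈ 2 · 0.08728 = 0.17456 ≈ 0.1746.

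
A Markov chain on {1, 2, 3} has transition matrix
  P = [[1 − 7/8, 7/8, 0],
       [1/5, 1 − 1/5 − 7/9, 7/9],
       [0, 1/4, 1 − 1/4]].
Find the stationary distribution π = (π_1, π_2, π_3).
π = (72/1367, 315/1367, 980/1367)

This is a birth-death chain on three states, which satisfies detailed balance: π_1 · P_{12} = π_2 · P_{21} and π_2 · P_{23} = π_3 · P_{32}.
From π_1 · 7/8 = π_2 · 1/5: π_2/π_1 = (7/8)/(1/5) = 35/8.
From π_2 · 7/9 = π_3 · 1/4: π_3/π_2 = (7/9)/(1/4) = 28/9.
Take π_1 proportional to 1; then unnormalized π = (1, 35/8, 245/18). Normalize by dividing by the sum 1367/72:
  π = (72/1367, 315/1367, 980/1367).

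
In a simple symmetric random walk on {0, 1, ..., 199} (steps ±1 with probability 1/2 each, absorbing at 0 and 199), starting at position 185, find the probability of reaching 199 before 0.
P(hit 199 before 0) = 185/199

Let u_k = P(hit 199 before 0 | start at k). Then u_0 = 0, u_199 = 1, and u_k = u_{k-1}/2 + u_{k+1}/2 for 1 ≤ k ≤ 198. This harmonic recurrence is solved by u_k = k/199, giving u_185 = 185/199.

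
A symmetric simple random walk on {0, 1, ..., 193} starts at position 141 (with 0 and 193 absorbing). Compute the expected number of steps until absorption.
E[τ | X_0 = 141] = 7332

Let v_k = E[τ | X_0 = k]. Boundary: v_0 = v_193 = 0. Recurrence: v_k = 1 + (v_{k-1} + v_{k+1})/2 for 1 ≤ k ≤ 192. The particular solution to v_k − (v_{k-1} + v_{k+1})/2 = 1 is v_k = −k^2. Adding homogeneous solution A + B k and matching boundaries gives v_k = k (193 − k). Substituting k = 141: v_141 = 141 · 52 = 7332.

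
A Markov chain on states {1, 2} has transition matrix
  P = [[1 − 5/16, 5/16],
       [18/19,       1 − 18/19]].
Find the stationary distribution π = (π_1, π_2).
π_1 = 288/383, π_2 = 95/383

Solve πP = π with π_1 + π_2 = 1. From πP = π: π_1 · (1 − 5/16) + π_2 · 18/19 = π_1 ⇒ π_2 · 18/19 = π_1 · 5/16 ⇒ π_2/π_1 = (5/16)/(18/19) = 95/288. Together with π_1 + π_2 = 1:
  π_1 = (18/19)/(5/16 + 18/19) = (18/19)/(383/304) = 288/383,
  π_2 = (5/16)/(5/16 + 18/19) = (5/16)/(383/304) = 95/383.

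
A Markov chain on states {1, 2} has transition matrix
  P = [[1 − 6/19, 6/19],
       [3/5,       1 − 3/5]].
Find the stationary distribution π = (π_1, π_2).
π_1 = 19/29, π_2 = 10/29

Solve πP = π with π_1 + π_2 = 1. From πP = π: π_1 · (1 − 6/19) + π_2 · 3/5 = π_1 ⇒ π_2 · 3/5 = π_1 · 6/19 ⇒ π_2/π_1 = (6/19)/(3/5) = 10/19. Together with π_1 + π_2 = 1:
  π_1 = (3/5)/(6/19 + 3/5) = (3/5)/(87/95) = 19/29,
  π_2 = (6/19)/(6/19 + 3/5) = (6/19)/(87/95) = 10/29.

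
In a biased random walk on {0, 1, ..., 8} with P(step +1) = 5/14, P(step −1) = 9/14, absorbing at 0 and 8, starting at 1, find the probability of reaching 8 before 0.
P(hit 8 before 0) = (1 − (9/5)^1) / (1 − (9/5)^8) = 78125/10664024

Let u_k denote P(reach 8 before 0 | start at k). Boundary: u_0 = 0, u_8 = 1. Recurrence: u_k = 5/14·u_{k+1} + 9/14·u_{k-1} for 1 ≤ k ≤ 7. Try u_k = A + B·r^k with r = q/p = (9/14)/(5/14) = 9/5. Substitution satisfies the recurrence; boundary conditions give:
  u_k = (1 − r^k) / (1 − r^N) = (1 − (9/5)^1) / (1 − (9/5)^8) = 78125/10664024.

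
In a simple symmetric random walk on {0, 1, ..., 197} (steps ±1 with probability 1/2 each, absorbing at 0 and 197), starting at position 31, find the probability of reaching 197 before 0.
P(hit 197 before 0) = 31/197

Let u_k = P(hit 197 before 0 | start at k). Then u_0 = 0, u_197 = 1, and u_k = u_{k-1}/2 + u_{k+1}/2 for 1 ≤ k ≤ 196. This harmonic recurrence is solved by u_k = k/197, giving u_31 = 31/197.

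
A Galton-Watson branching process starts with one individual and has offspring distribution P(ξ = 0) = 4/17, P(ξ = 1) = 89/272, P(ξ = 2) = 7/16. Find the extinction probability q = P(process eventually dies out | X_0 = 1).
q = 64/119

The pgf is f(s) = 4/17 + 89/272·s + 7/16·s². The extinction probability q is the smallest fixed point of f in [0, 1]. Setting s = f(s):
  7/16·s² + (89/272 − 1)·s + 4/17 = 0
  7/16·s² − (4/17 + 7/16)·s + 4/17 = 0
which factors as (s − 1)·(7/16·s − 4/17) = 0, giving roots s = 1 and s = (4/17)/(7/16) = 64/119.
Mean offspring μ = 89/272 + 2·7/16 = 327/272 > 1 (supercritical), so q < 1. The extinction probability is the smaller root: q = (4/17)/(7/16) = 64/119.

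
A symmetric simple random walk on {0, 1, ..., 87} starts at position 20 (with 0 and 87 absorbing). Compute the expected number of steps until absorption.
E[τ | X_0 = 20] = 1340

Let v_k = E[τ | X_0 = k]. Boundary: v_0 = v_87 = 0. Recurrence: v_k = 1 + (v_{k-1} + v_{k+1})/2 for 1 ≤ k ≤ 86. The particular solution to v_k − (v_{k-1} + v_{k+1})/2 = 1 is v_k = −k^2. Adding homogeneous solution A + B k and matching boundaries gives v_k = k (87 − k). Substituting k = 20: v_20 = 20 · 67 = 1340.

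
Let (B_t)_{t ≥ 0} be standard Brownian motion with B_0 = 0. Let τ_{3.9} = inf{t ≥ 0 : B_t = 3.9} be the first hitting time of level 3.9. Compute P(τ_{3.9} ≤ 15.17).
P(τ_{3.9} ≤ 15.17) = 2(1 − Φ(3.9/√15.17)) = 2(1 − Φ(1.0013)) ≈ 0.3167

By the reflection principle for standard BM, P(τ_b ≤ t) = 2 · P(B_t ≥ b). Since B_t ~ N(0, t), P(B_t ≥ 3.9) = 1 − Φ(3.9/√t) = 1 − Φ(3.9/√15.17) = 1 − Φ(1.0013) ≈ 0.15834. Doubling: P(τ_{3.9} ≤ 15.17) ≈ 2 · 0.15834 = 0.31668 ≈ 0.3167.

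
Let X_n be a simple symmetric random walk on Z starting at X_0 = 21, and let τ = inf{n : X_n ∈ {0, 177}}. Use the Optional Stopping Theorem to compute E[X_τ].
E[X_τ] = 21

X_n is a martingale and τ is a bounded-mean stopping time (indeed τ is finite a.s. with bounded expectation since the walk is in a bounded region). By the OST, E[X_τ] = E[X_0] = 21. Equivalently: E[X_τ] = 177 · P(hit 177 first) + 0 · P(hit 0 first) = 177 · (21/177) = 21.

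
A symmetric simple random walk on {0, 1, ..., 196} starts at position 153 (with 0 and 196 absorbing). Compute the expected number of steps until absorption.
E[τ | X_0 = 153] = 6579

Let v_k = E[τ | X_0 = k]. Boundary: v_0 = v_196 = 0. Recurrence: v_k = 1 + (v_{k-1} + v_{k+1})/2 for 1 ≤ k ≤ 195. The particular solution to v_k − (v_{k-1} + v_{k+1})/2 = 1 is v_k = −k^2. Adding homogeneous solution A + B k and matching boundaries gives v_k = k (196 − k). Substituting k = 153: v_153 = 153 · 43 = 6579.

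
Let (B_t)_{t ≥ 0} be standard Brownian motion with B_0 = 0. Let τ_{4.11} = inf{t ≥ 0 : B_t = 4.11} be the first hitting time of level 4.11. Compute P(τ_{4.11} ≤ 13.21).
P(τ_{4.11} ≤ 13.21) = 2(1 − Φ(4.11/√13.21)) = 2(1 − Φ(1.1308)) ≈ 0.2581

By the reflection principle for standard BM, P(τ_b ≤ t) = 2 · P(B_t ≥ b). Since B_t ~ N(0, t), P(B_t ≥ 4.11) = 1 − Φ(4.11/√t) = 1 − Φ(4.11/√13.21) = 1 − Φ(1.1308) ≈ 0.12907. Doubling: P(τ_{4.11} ≤ 13.21) ≈ 2 · 0.12907 = 0.25814 ≈ 0.2581.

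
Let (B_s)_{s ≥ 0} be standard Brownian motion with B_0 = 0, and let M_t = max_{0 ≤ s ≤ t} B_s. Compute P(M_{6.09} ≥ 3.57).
P(M_{6.09} ≥ 3.57) = 2·P(B_{6.09} ≥ 3.57) = 2(1 − Φ(3.57/√6.09)) ≈ 0.1480

By the reflection principle for Brownian motion, P(M_t ≥ a) = 2 · P(B_t ≥ a) for a ≥ 0. Since B_t ~ N(0, t), P(B_t ≥ 3.57) = 1 − Φ(3.57/√t) = 1 − Φ(3.57/√6.09) = 1 − Φ(1.4466). So
  P(M_{6.09} ≥ 3.57) = 2(1 − Φ(1.4466)) ≈ 0.1480.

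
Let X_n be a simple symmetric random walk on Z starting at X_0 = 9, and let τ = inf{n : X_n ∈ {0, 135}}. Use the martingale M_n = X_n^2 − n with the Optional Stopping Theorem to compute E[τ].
E[τ] = 1134

M_n = X_n^2 − n is a martingale (since E[X_{n+1}^2 | F_n] = X_n^2 + 1). By OST (τ has finite mean in a bounded region), E[M_τ] = E[M_0] = X_0^2 − 0 = 9^2 = 81. Also E[M_τ] = E[X_τ^2] − E[τ]. The walk exits at 0 or 135, with P(hit 135 first) = 9/135, so E[X_τ^2] = 135^2 · 9/135 + 0 = 1215. Thus E[τ] = E[X_τ^2] − E[M_τ] = 1215 − 81 = 1134 = 9(135 − 9) = 1134.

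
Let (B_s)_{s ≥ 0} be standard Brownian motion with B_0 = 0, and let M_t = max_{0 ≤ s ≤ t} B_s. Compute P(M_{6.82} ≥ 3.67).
P(M_{6.82} ≥ 3.67) = 2·P(B_{6.82} ≥ 3.67) = 2(1 − Φ(3.67/√6.82)) ≈ 0.1599

By the reflection principle for Brownian motion, P(M_t ≥ a) = 2 · P(B_t ≥ a) for a ≥ 0. Since B_t ~ N(0, t), P(B_t ≥ 3.67) = 1 − Φ(3.67/√t) = 1 − Φ(3.67/√6.82) = 1 − Φ(1.4053). So
  P(M_{6.82} ≥ 3.67) = 2(1 − Φ(1.4053)) ≈ 0.1599.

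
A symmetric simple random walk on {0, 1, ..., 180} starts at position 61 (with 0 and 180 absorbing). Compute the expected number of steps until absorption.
E[τ | X_0 = 61] = 7259

Let v_k = E[τ | X_0 = k]. Boundary: v_0 = v_180 = 0. Recurrence: v_k = 1 + (v_{k-1} + v_{k+1})/2 for 1 ≤ k ≤ 179. The particular solution to v_k − (v_{k-1} + v_{k+1})/2 = 1 is v_k = −k^2. Adding homogeneous solution A + B k and matching boundaries gives v_k = k (180 − k). Substituting k = 61: v_61 = 61 · 119 = 7259.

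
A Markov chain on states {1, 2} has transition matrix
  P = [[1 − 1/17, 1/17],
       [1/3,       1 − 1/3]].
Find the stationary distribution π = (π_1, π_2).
π_1 = 17/20, π_2 = 3/20

Solve πP = π with π_1 + π_2 = 1. From πP = π: π_1 · (1 − 1/17) + π_2 · 1/3 = π_1 ⇒ π_2 · 1/3 = π_1 · 1/17 ⇒ π_2/π_1 = (1/17)/(1/3) = 3/17. Together with π_1 + π_2 = 1:
  π_1 = (1/3)/(1/17 + 1/3) = (1/3)/(20/51) = 17/20,
  π_2 = (1/17)/(1/17 + 1/3) = (1/17)/(20/51) = 3/20.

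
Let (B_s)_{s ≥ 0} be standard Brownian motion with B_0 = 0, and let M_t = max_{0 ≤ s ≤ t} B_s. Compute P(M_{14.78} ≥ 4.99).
P(M_{14.78} ≥ 4.99) = 2·P(B_{14.78} ≥ 4.99) = 2(1 − Φ(4.99/√14.78)) ≈ 0.1943

By the reflection principle for Brownian motion, P(M_t ≥ a) = 2 · P(B_t ≥ a) for a ≥ 0. Since B_t ~ N(0, t), P(B_t ≥ 4.99) = 1 − Φ(4.99/√t) = 1 − Φ(4.99/√14.78) = 1 − Φ(1.2980). So
  P(M_{14.78} ≥ 4.99) = 2(1 − Φ(1.2980)) ≈ 0.1943.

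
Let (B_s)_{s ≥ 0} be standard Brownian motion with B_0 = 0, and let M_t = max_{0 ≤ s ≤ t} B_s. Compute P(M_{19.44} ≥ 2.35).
P(M_{19.44} ≥ 2.35) = 2·P(B_{19.44} ≥ 2.35) = 2(1 − Φ(2.35/√19.44)) ≈ 0.5940

By the reflection principle for Brownian motion, P(M_t ≥ a) = 2 · P(B_t ≥ a) for a ≥ 0. Since B_t ~ N(0, t), P(B_t ≥ 2.35) = 1 − Φ(2.35/√t) = 1 − Φ(2.35/√19.44) = 1 − Φ(0.5330). So
  P(M_{19.44} ≥ 2.35) = 2(1 − Φ(0.5330)) ≈ 0.5940.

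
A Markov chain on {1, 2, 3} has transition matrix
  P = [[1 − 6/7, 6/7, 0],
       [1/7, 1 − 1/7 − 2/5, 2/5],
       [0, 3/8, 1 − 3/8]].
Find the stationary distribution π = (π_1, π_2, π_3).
π = (5/67, 30/67, 32/67)

This is a birth-death chain on three states, which satisfies detailed balance: π_1 · P_{12} = π_2 · P_{21} and π_2 · P_{23} = π_3 · P_{32}.
From π_1 · 6/7 = π_2 · 1/7: π_2/π_1 = (6/7)/(1/7) = 6.
From π_2 · 2/5 = π_3 · 3/8: π_3/π_2 = (2/5)/(3/8) = 16/15.
Take π_1 proportional to 1; then unnormalized π = (1, 6, 32/5). Normalize by dividing by the sum 67/5:
  π = (5/67, 30/67, 32/67).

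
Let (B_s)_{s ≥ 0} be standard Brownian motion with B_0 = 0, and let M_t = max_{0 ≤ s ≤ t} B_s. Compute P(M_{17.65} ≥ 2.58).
P(M_{17.65} ≥ 2.58) = 2·P(B_{17.65} ≥ 2.58) = 2(1 − Φ(2.58/√17.65)) ≈ 0.5391

By the reflection principle for Brownian motion, P(M_t ≥ a) = 2 · P(B_t ≥ a) for a ≥ 0. Since B_t ~ N(0, t), P(B_t ≥ 2.58) = 1 − Φ(2.58/√t) = 1 − Φ(2.58/√17.65) = 1 − Φ(0.6141). So
  P(M_{17.65} ≥ 2.58) = 2(1 − Φ(0.6141)) ≈ 0.5391.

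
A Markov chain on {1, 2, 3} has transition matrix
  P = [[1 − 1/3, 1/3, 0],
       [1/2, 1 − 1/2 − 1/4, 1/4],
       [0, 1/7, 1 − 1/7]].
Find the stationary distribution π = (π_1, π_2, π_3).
π = (6/17, 4/17, 7/17)

This is a birth-death chain on three states, which satisfies detailed balance: π_1 · P_{12} = π_2 · P_{21} and π_2 · P_{23} = π_3 · P_{32}.
From π_1 · 1/3 = π_2 · 1/2: π_2/π_1 = (1/3)/(1/2) = 2/3.
From π_2 · 1/4 = π_3 · 1/7: π_3/π_2 = (1/4)/(1/7) = 7/4.
Take π_1 proportional to 1; then unnormalized π = (1, 2/3, 7/6). Normalize by dividing by the sum 17/6:
  π = (6/17, 4/17, 7/17).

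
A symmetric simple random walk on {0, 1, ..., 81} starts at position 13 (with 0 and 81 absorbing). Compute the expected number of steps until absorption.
E[τ | X_0 = 13] = 884

Let v_k = E[τ | X_0 = k]. Boundary: v_0 = v_81 = 0. Recurrence: v_k = 1 + (v_{k-1} + v_{k+1})/2 for 1 ≤ k ≤ 80. The particular solution to v_k − (v_{k-1} + v_{k+1})/2 = 1 is v_k = −k^2. Adding homogeneous solution A + B k and matching boundaries gives v_k = k (81 − k). Substituting k = 13: v_13 = 13 · 68 = 884.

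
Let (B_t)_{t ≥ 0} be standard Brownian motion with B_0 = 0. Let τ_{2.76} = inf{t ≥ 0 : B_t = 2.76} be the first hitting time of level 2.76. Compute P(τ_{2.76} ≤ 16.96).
P(τ_{2.76} ≤ 16.96) = 2(1 − Φ(2.76/√16.96)) = 2(1 − Φ(0.6702)) ≈ 0.5027

By the reflection principle for standard BM, P(τ_b ≤ t) = 2 · P(B_t ≥ b). Since B_t ~ N(0, t), P(B_t ≥ 2.76) = 1 − Φ(2.76/√t) = 1 − Φ(2.76/√16.96) = 1 − Φ(0.6702) ≈ 0.25137. Doubling: P(τ_{2.76} ≤ 16.96) ≈ 2 · 0.25137 = 0.50274 ≈ 0.5027.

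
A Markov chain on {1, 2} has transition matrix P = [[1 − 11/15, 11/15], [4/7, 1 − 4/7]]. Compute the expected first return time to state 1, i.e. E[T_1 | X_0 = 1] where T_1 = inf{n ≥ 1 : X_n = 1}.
E[T_1 | X_0 = 1] = 1/π_1 = 137/60

For an irreducible recurrent Markov chain with stationary distribution π, E[T_i | X_0 = i] = 1/π_i (Kac's formula). Here π_1 = (4/7)/(11/15 + 4/7) = (4/7)/(137/105) = 60/137, so E[T_1 | X_0 = 1] = 1/π_1 = (11/15 + 4/7)/(4/7) = (137/105)/(4/7) = 137/60.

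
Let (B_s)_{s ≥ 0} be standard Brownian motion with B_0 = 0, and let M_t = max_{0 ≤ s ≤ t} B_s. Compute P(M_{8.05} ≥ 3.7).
P(M_{8.05} ≥ 3.7) = 2·P(B_{8.05} ≥ 3.7) = 2(1 − Φ(3.7/√8.05)) ≈ 0.1922

By the reflection principle for Brownian motion, P(M_t ≥ a) = 2 · P(B_t ≥ a) for a ≥ 0. Since B_t ~ N(0, t), P(B_t ≥ 3.7) = 1 − Φ(3.7/√t) = 1 − Φ(3.7/√8.05) = 1 − Φ(1.3041). So
  P(M_{8.05} ≥ 3.7) = 2(1 − Φ(1.3041)) ≈ 0.1922.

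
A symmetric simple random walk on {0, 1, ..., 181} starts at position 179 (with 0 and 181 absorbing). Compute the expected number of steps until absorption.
E[τ | X_0 = 179] = 358

Let v_k = E[τ | X_0 = k]. Boundary: v_0 = v_181 = 0. Recurrence: v_k = 1 + (v_{k-1} + v_{k+1})/2 for 1 ≤ k ≤ 180. The particular solution to v_k − (v_{k-1} + v_{k+1})/2 = 1 is v_k = −k^2. Adding homogeneous solution A + B k and matching boundaries gives v_k = k (181 − k). Substituting k = 179: v_179 = 179 · 2 = 358.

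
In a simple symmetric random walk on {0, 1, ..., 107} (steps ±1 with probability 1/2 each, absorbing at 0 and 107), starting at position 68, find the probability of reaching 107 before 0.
P(hit 107 before 0) = 68/107

Let u_k = P(hit 107 before 0 | start at k). Then u_0 = 0, u_107 = 1, and u_k = u_{k-1}/2 + u_{k+1}/2 for 1 ≤ k ≤ 106. This harmonic recurrence is solved by u_k = k/107, giving u_68 = 68/107.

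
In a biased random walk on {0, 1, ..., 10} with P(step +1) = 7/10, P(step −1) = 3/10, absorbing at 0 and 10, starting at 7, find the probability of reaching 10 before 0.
P(hit 10 before 0) = (1 − (3/7)^7) / (1 − (3/7)^10) = 70431277/70604050

Let u_k denote P(reach 10 before 0 | start at k). Boundary: u_0 = 0, u_10 = 1. Recurrence: u_k = 7/10·u_{k+1} + 3/10·u_{k-1} for 1 ≤ k ≤ 9. Try u_k = A + B·r^k with r = q/p = (3/10)/(7/10) = 3/7. Substitution satisfies the recurrence; boundary conditions give:
  u_k = (1 − r^k) / (1 − r^N) = (1 − (3/7)^7) / (1 − (3/7)^10) = 70431277/70604050.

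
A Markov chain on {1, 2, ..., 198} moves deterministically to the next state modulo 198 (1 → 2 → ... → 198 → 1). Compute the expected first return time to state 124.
E[T_124 | X_0 = 124] = 198

The chain cycles deterministically, so starting at state 124 it returns in exactly 198 steps. Equivalently, the stationary distribution is uniform π_j = 1/198 for every state j, so by Kac's formula E[T_124] = 1/π_124 = 198.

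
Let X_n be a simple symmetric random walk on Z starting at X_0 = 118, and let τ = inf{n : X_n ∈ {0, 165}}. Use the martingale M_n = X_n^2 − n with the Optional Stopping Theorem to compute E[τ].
E[τ] = 5546

M_n = X_n^2 − n is a martingale (since E[X_{n+1}^2 | F_n] = X_n^2 + 1). By OST (τ has finite mean in a bounded region), E[M_τ] = E[M_0] = X_0^2 − 0 = 118^2 = 13924. Also E[M_τ] = E[X_τ^2] − E[τ]. The walk exits at 0 or 165, with P(hit 165 first) = 118/165, so E[X_τ^2] = 165^2 · 118/165 + 0 = 19470. Thus E[τ] = E[X_τ^2] − E[M_τ] = 19470 − 13924 = 5546 = 118(165 − 118) = 5546.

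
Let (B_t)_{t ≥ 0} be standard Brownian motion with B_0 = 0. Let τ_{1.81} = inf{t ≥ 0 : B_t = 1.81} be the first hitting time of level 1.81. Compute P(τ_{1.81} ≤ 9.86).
P(τ_{1.81} ≤ 9.86) = 2(1 − Φ(1.81/√9.86)) = 2(1 − Φ(0.5764)) ≈ 0.5643

By the reflection principle for standard BM, P(τ_b ≤ t) = 2 · P(B_t ≥ b). Since B_t ~ N(0, t), P(B_t ≥ 1.81) = 1 − Φ(1.81/√t) = 1 − Φ(1.81/√9.86) = 1 − Φ(0.5764) ≈ 0.28217. Doubling: P(τ_{1.81} ≤ 9.86) ≈ 2 · 0.28217 = 0.56434 ≈ 0.5643.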